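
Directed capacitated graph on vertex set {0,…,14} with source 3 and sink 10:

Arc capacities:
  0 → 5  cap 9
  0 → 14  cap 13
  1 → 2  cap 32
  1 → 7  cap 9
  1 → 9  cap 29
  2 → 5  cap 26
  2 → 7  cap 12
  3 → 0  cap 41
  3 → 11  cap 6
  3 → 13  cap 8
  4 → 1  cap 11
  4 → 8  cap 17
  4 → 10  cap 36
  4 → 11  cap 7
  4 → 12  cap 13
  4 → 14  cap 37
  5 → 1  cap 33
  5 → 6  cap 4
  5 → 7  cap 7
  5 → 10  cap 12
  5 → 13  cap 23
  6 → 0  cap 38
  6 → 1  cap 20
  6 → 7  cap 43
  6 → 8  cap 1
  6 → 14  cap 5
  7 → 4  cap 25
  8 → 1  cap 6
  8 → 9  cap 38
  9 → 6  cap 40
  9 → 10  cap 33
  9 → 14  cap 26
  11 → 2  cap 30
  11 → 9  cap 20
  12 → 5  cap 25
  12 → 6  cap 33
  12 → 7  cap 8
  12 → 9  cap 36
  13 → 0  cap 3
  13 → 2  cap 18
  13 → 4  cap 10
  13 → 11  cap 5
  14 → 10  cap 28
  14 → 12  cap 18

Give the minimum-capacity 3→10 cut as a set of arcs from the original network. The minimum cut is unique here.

augment #1: 3→0→5→10 push 9
augment #2: 3→0→14→10 push 13
augment #3: 3→11→9→10 push 6
augment #4: 3→13→4→10 push 8
max flow = 36; residual-reachable set from 3 gives S-side
cut edges (S→T): {(0,5), (0,14), (3,11), (3,13)} total cap 36

Min-cut arcs: {(0,5), (0,14), (3,11), (3,13)} (total capacity 36)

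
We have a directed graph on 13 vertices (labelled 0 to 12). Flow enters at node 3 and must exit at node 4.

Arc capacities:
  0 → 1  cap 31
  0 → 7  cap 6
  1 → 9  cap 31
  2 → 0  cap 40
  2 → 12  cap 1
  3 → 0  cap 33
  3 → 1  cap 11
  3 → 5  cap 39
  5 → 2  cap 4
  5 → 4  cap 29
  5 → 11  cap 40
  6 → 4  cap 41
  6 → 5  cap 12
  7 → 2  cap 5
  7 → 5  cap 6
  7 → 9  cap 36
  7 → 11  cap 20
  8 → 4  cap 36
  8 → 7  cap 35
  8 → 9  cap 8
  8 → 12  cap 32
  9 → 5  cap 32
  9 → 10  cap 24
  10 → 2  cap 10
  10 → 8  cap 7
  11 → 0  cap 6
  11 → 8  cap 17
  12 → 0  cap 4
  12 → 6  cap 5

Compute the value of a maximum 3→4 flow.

Maximum flow value: 54

augment #1: 3→5→4 bottleneck 29, total now 29
augment #2: 3→5→11→8→4 bottleneck 10, total now 39
augment #3: 3→0→7→11→8→4 bottleneck 6, total now 45
augment #4: 3→1→9→10→8→4 bottleneck 7, total now 52
augment #5: 3→1→9→5→11→8→4 bottleneck 1, total now 53
augment #6: 3→1→9→5→2→12→6→4 bottleneck 1, total now 54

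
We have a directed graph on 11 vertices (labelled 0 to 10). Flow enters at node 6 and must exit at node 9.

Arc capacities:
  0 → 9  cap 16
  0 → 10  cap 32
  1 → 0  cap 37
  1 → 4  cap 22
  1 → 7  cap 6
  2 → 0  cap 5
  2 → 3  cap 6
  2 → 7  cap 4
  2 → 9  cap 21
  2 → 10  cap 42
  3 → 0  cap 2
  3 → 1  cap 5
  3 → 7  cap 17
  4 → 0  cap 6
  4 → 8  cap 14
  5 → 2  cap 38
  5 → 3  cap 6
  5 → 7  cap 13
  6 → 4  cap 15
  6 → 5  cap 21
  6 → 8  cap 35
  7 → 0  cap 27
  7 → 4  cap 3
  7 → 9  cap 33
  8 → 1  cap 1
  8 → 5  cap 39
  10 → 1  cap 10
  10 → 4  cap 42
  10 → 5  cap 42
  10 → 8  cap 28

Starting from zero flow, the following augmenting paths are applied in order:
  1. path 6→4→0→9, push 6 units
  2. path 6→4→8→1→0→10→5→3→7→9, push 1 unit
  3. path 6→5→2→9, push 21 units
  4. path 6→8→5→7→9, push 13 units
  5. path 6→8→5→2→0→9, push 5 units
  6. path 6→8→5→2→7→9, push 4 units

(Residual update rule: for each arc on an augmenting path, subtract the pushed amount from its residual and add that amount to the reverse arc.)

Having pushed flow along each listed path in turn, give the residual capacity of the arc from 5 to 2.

after path 1 (6→4→0→9, push 6): res(5,2)=38
after path 2 (6→4→8→1→0→10→5→3→7→9, push 1): res(5,2)=38
after path 3 (6→5→2→9, push 21): res(5,2)=17
after path 4 (6→8→5→7→9, push 13): res(5,2)=17
after path 5 (6→8→5→2→0→9, push 5): res(5,2)=12
after path 6 (6→8→5→2→7→9, push 4): res(5,2)=8

Residual capacity of (5,2): 8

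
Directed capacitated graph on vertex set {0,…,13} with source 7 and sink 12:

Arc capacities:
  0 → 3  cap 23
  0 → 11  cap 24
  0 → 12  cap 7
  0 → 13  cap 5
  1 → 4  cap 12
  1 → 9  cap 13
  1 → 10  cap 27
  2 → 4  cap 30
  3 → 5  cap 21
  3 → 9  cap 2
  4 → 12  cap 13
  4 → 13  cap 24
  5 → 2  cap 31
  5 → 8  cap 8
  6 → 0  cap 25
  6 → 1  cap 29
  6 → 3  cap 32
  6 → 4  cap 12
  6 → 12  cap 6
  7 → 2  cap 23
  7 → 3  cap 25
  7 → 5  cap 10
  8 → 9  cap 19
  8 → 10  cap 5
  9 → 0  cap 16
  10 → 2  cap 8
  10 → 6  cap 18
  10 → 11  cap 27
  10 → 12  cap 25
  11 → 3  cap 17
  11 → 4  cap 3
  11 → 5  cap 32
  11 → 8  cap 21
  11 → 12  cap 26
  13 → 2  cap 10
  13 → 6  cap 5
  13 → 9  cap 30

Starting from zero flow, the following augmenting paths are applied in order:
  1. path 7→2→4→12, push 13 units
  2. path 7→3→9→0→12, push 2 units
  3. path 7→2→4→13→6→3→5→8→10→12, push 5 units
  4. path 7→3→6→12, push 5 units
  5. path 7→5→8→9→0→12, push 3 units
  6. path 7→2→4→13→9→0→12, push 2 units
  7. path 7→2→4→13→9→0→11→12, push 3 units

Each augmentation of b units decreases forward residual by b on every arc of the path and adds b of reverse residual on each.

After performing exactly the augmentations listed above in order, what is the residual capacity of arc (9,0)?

Residual capacity of (9,0): 6

after path 1 (7→2→4→12, push 13): res(9,0)=16
after path 2 (7→3→9→0→12, push 2): res(9,0)=14
after path 3 (7→2→4→13→6→3→5→8→10→12, push 5): res(9,0)=14
after path 4 (7→3→6→12, push 5): res(9,0)=14
after path 5 (7→5→8→9→0→12, push 3): res(9,0)=11
after path 6 (7→2→4→13→9→0→12, push 2): res(9,0)=9
after path 7 (7→2→4→13→9→0→11→12, push 3): res(9,0)=6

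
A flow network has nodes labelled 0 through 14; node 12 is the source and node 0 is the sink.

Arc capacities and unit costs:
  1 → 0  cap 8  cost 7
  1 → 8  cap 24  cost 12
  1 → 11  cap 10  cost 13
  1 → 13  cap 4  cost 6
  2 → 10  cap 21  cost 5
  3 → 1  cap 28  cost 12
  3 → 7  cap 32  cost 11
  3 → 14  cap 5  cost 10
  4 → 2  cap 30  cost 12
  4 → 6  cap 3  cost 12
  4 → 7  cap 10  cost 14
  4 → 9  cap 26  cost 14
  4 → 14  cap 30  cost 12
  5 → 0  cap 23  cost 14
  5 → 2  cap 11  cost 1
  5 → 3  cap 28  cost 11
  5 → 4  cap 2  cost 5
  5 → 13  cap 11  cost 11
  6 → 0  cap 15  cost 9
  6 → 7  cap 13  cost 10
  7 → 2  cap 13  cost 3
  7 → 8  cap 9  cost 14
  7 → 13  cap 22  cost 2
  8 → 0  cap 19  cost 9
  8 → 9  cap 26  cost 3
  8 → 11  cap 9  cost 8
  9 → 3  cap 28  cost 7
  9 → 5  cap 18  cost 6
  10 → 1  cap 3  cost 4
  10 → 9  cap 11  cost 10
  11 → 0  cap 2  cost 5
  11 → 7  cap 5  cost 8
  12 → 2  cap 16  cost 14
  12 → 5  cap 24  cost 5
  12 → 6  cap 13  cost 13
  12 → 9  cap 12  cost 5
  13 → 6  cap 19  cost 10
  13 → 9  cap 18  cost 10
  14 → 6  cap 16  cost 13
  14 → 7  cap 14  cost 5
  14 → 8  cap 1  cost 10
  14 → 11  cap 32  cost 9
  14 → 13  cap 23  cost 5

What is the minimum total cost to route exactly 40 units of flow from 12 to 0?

shortest-cost path #1: 12→5→0 push 23 @ unit cost 19 (adds 437)
shortest-cost path #2: 12→6→0 push 13 @ unit cost 22 (adds 286)
shortest-cost path #3: 12→5→2→10→1→0 push 1 @ unit cost 22 (adds 22)
shortest-cost path #4: 12→9→5→2→10→1→0 push 2 @ unit cost 28 (adds 56)
shortest-cost path #5: 12→9→3→1→0 push 1 @ unit cost 31 (adds 31)
total cost = 832

Minimum cost for 40 units: 832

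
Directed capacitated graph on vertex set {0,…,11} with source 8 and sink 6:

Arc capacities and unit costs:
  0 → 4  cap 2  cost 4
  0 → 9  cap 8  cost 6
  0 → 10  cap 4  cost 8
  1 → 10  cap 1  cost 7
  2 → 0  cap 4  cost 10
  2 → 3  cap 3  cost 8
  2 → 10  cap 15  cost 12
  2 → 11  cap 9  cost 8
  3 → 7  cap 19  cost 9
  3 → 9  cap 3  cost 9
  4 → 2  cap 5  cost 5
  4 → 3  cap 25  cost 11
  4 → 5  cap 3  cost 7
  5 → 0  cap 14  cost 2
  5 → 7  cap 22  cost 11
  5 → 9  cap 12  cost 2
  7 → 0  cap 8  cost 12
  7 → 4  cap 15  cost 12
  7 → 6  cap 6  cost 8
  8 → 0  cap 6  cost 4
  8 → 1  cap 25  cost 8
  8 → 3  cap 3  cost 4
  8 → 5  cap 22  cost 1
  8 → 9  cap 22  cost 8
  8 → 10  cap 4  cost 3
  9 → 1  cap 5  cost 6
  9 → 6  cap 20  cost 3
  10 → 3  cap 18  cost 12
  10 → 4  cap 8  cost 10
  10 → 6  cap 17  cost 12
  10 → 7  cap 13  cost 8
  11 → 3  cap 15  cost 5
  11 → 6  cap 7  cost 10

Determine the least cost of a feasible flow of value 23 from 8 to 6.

shortest-cost path #1: 8→5→9→6 push 12 @ unit cost 6 (adds 72)
shortest-cost path #2: 8→9→6 push 8 @ unit cost 11 (adds 88)
shortest-cost path #3: 8→10→6 push 3 @ unit cost 15 (adds 45)
total cost = 205

Minimum cost for 23 units: 205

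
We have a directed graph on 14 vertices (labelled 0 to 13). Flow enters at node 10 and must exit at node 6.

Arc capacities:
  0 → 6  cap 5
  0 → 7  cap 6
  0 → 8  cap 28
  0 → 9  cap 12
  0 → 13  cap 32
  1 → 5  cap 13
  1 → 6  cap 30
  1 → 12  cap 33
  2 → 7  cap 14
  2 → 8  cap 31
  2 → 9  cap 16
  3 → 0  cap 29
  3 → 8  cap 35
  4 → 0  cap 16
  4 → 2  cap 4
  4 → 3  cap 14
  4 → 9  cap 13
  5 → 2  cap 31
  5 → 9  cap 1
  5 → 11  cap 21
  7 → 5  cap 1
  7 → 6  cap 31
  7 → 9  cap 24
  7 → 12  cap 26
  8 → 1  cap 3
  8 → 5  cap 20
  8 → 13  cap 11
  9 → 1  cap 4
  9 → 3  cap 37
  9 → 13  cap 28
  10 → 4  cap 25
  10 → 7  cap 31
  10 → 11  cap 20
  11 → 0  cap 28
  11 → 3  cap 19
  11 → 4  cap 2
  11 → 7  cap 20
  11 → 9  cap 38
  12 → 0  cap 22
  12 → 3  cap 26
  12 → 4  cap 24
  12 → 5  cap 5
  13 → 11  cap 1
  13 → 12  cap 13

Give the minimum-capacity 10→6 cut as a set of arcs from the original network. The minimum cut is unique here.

Min-cut arcs: {(0,6), (7,6), (8,1), (9,1)} (total capacity 43)

augment #1: 10→7→6 push 31
augment #2: 10→4→0→6 push 5
augment #3: 10→4→9→1→6 push 4
augment #4: 10→4→0→8→1→6 push 3
max flow = 43; residual-reachable set from 10 gives S-side
cut edges (S→T): {(0,6), (7,6), (8,1), (9,1)} total cap 43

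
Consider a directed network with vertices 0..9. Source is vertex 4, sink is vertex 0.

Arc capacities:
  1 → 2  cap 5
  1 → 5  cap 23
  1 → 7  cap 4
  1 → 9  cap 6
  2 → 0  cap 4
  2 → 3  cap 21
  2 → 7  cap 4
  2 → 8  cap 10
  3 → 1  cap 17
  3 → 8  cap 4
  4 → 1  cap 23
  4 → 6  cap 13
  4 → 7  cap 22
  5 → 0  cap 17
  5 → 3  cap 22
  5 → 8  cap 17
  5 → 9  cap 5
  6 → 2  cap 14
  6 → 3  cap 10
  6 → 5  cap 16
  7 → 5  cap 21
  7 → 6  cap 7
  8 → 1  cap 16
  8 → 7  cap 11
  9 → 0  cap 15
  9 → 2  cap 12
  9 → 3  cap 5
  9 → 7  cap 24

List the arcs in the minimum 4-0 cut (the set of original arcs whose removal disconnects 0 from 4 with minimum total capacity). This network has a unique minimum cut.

augment #1: 4→1→2→0 push 4
augment #2: 4→1→5→0 push 17
augment #3: 4→1→9→0 push 2
augment #4: 4→6→5→9→0 push 5
augment #5: 4→6→2→1→9→0 push 4
max flow = 32; residual-reachable set from 4 gives S-side
cut edges (S→T): {(1,9), (2,0), (5,0), (5,9)} total cap 32

Min-cut arcs: {(1,9), (2,0), (5,0), (5,9)} (total capacity 32)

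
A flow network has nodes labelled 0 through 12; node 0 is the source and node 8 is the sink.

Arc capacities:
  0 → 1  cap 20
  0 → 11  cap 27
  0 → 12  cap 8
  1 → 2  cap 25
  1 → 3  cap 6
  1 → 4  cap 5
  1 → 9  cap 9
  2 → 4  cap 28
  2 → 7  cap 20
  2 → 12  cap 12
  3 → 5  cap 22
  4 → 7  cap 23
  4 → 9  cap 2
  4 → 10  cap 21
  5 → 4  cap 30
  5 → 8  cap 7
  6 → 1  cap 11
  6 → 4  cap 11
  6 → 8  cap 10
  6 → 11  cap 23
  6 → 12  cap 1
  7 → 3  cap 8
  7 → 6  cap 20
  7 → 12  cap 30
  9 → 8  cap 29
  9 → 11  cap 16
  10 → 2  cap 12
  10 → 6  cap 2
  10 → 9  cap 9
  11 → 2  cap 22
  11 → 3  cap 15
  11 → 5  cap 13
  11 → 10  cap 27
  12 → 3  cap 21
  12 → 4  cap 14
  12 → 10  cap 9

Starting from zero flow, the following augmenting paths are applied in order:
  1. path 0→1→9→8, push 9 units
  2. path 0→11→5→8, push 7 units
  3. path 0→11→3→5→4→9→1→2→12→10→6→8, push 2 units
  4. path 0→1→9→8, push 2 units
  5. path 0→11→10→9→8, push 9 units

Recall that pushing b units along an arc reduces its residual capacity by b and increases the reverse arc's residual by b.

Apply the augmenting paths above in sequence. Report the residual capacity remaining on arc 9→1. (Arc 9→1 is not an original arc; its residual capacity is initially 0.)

after path 1 (0→1→9→8, push 9): res(9,1)=9
after path 2 (0→11→5→8, push 7): res(9,1)=9
after path 3 (0→11→3→5→4→9→1→2→12→10→6→8, push 2): res(9,1)=7
after path 4 (0→1→9→8, push 2): res(9,1)=9
after path 5 (0→11→10→9→8, push 9): res(9,1)=9

Residual capacity of (9,1): 9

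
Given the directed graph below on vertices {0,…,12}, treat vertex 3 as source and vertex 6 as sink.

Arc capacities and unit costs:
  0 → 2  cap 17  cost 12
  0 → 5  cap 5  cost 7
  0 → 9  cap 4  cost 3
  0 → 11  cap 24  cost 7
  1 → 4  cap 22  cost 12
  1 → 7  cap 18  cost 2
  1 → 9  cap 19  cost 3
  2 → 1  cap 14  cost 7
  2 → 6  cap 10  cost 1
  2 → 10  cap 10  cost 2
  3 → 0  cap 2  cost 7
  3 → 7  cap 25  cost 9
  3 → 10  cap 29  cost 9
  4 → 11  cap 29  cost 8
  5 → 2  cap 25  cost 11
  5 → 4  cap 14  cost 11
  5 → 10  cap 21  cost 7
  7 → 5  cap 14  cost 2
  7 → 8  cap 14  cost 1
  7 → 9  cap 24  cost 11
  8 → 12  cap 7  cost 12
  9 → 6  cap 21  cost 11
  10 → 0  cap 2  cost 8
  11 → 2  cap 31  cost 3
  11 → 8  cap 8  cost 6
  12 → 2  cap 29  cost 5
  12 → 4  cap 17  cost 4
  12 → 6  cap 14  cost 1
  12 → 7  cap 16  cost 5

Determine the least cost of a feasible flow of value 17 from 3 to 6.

Minimum cost for 17 units: 381

shortest-cost path #1: 3→0→11→2→6 push 2 @ unit cost 18 (adds 36)
shortest-cost path #2: 3→7→8→12→6 push 7 @ unit cost 23 (adds 161)
shortest-cost path #3: 3→7→5→2→6 push 8 @ unit cost 23 (adds 184)
total cost = 381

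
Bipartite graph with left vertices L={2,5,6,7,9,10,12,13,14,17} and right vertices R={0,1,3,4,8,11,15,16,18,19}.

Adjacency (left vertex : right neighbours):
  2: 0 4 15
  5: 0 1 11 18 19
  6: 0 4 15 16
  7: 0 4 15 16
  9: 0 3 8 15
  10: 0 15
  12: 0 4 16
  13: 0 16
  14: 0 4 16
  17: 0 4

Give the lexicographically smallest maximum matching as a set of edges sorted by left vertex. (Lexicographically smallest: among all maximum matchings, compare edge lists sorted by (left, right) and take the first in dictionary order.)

|M| = 6 (so the lex-smallest maximum matching has 6 edges)
process left vertices in ascending order; for each, take the smallest-labelled available neighbour that still permits 6 edges overall, or leave it unmatched if none does
lex-smallest matching: {2-0, 5-1, 6-4, 7-15, 9-3, 12-16}

Lex-smallest maximum matching: {(2,0), (5,1), (6,4), (7,15), (9,3), (12,16)}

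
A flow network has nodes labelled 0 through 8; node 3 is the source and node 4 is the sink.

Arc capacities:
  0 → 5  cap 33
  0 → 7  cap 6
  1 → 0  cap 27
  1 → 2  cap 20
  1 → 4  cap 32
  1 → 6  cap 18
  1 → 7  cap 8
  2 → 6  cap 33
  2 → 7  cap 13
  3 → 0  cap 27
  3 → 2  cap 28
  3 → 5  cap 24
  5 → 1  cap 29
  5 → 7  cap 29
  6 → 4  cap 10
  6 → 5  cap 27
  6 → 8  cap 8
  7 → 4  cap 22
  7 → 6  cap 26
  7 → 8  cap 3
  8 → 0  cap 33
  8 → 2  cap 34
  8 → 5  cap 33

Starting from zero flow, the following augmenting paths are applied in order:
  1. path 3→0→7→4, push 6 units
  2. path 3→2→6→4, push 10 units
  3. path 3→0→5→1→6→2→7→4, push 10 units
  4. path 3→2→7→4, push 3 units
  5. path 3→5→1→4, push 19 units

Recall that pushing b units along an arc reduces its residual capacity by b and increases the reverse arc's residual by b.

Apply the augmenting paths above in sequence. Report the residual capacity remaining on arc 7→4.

after path 1 (3→0→7→4, push 6): res(7,4)=16
after path 2 (3→2→6→4, push 10): res(7,4)=16
after path 3 (3→0→5→1→6→2→7→4, push 10): res(7,4)=6
after path 4 (3→2→7→4, push 3): res(7,4)=3
after path 5 (3→5→1→4, push 19): res(7,4)=3

Residual capacity of (7,4): 3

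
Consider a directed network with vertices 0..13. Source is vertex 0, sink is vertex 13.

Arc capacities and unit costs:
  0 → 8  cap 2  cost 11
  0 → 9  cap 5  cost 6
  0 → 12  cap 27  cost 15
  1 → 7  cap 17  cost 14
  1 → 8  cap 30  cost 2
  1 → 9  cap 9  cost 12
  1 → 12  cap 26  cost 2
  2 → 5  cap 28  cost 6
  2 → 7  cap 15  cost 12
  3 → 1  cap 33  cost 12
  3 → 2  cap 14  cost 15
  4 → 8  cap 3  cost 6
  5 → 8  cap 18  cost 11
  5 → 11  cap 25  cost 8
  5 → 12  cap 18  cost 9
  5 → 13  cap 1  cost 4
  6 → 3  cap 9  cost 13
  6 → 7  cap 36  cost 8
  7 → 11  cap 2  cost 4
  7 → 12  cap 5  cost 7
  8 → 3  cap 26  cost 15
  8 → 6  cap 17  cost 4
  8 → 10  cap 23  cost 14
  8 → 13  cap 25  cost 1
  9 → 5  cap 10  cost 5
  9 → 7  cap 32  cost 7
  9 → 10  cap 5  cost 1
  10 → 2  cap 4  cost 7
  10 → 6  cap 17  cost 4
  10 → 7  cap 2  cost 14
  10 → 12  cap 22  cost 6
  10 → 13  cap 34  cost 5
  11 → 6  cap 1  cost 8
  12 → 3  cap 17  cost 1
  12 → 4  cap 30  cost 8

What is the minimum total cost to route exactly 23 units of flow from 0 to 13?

Minimum cost for 23 units: 577

shortest-cost path #1: 0→8→13 push 2 @ unit cost 12 (adds 24)
shortest-cost path #2: 0→9→10→13 push 5 @ unit cost 12 (adds 60)
shortest-cost path #3: 0→12→4→8→13 push 3 @ unit cost 30 (adds 90)
shortest-cost path #4: 0→12→3→1→8→13 push 13 @ unit cost 31 (adds 403)
total cost = 577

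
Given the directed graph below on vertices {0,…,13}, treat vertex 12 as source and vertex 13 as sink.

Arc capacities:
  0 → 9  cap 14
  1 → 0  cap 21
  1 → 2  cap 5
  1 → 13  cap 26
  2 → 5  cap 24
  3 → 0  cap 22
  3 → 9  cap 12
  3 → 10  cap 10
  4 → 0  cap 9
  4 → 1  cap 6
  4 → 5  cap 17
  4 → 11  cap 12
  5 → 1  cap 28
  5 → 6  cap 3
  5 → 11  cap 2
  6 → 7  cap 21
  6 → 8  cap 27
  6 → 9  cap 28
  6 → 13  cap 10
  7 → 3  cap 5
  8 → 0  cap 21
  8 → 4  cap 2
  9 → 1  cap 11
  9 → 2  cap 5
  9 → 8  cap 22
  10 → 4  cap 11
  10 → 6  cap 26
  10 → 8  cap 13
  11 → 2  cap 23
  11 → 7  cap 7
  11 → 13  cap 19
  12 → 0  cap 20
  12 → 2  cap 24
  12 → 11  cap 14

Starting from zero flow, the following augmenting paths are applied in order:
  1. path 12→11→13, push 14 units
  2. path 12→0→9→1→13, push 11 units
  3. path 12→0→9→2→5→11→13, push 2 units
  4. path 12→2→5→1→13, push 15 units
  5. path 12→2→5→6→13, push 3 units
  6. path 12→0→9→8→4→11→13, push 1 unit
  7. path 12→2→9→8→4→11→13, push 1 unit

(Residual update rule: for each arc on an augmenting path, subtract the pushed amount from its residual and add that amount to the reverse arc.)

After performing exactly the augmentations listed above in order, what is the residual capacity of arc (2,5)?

Residual capacity of (2,5): 4

after path 1 (12→11→13, push 14): res(2,5)=24
after path 2 (12→0→9→1→13, push 11): res(2,5)=24
after path 3 (12→0→9→2→5→11→13, push 2): res(2,5)=22
after path 4 (12→2→5→1→13, push 15): res(2,5)=7
after path 5 (12→2→5→6→13, push 3): res(2,5)=4
after path 6 (12→0→9→8→4→11→13, push 1): res(2,5)=4
after path 7 (12→2→9→8→4→11→13, push 1): res(2,5)=4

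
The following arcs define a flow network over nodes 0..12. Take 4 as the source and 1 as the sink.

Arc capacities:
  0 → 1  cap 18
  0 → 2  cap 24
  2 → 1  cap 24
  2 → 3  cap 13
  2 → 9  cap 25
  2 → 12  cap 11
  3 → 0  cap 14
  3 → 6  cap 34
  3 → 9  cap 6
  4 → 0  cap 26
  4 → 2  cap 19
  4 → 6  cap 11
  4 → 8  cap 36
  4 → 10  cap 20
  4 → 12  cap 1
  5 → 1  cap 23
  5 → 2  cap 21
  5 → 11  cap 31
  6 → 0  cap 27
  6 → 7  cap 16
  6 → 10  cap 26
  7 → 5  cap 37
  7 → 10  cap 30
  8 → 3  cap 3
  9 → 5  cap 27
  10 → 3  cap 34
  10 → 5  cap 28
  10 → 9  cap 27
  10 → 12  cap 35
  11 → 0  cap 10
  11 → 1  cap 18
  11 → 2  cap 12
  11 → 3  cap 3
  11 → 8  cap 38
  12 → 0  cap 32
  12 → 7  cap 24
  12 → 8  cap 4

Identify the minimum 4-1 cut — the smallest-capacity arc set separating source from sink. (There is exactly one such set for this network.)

augment #1: 4→0→1 push 18
augment #2: 4→2→1 push 19
augment #3: 4→0→2→1 push 5
augment #4: 4→10→5→1 push 20
augment #5: 4→6→7→5→1 push 3
augment #6: 4→6→7→5→11→1 push 8
augment #7: 4→12→7→5→11→1 push 1
augment #8: 4→0→2→9→5→11→1 push 3
augment #9: 4→8→3→9→5→11→1 push 3
max flow = 80; residual-reachable set from 4 gives S-side
cut edges (S→T): {(4,0), (4,2), (4,6), (4,10), (4,12), (8,3)} total cap 80

Min-cut arcs: {(4,0), (4,2), (4,6), (4,10), (4,12), (8,3)} (total capacity 80)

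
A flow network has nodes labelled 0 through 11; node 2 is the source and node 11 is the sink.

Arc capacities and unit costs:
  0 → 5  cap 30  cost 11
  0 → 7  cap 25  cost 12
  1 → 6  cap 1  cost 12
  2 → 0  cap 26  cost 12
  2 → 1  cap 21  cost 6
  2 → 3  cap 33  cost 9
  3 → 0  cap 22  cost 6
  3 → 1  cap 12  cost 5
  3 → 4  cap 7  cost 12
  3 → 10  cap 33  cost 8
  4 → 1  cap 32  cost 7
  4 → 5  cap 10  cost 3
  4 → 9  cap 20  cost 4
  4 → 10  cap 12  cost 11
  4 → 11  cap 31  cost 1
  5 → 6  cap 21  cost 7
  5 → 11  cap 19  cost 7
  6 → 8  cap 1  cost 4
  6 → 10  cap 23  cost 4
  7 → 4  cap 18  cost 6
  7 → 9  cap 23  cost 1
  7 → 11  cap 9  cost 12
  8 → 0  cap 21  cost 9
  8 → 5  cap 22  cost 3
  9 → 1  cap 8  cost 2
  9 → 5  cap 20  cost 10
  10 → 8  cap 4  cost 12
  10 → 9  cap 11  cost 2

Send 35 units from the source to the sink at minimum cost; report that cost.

Minimum cost for 35 units: 1008

shortest-cost path #1: 2→3→4→11 push 7 @ unit cost 22 (adds 154)
shortest-cost path #2: 2→0→5→11 push 19 @ unit cost 30 (adds 570)
shortest-cost path #3: 2→0→7→4→11 push 7 @ unit cost 31 (adds 217)
shortest-cost path #4: 2→1→6→8→5→0→7→4→11 push 1 @ unit cost 33 (adds 33)
shortest-cost path #5: 2→3→0→7→4→11 push 1 @ unit cost 34 (adds 34)
total cost = 1008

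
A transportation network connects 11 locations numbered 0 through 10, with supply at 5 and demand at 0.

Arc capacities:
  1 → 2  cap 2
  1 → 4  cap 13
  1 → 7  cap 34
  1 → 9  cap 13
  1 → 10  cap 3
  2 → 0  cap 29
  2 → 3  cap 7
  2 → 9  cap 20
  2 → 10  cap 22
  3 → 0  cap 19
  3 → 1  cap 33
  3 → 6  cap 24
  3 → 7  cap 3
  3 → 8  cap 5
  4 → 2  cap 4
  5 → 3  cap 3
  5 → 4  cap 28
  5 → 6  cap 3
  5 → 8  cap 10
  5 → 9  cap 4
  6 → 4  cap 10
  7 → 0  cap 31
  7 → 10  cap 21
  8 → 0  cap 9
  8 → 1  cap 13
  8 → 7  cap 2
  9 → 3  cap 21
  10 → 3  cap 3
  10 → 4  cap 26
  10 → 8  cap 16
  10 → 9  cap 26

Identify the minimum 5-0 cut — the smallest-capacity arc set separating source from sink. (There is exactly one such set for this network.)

Min-cut arcs: {(4,2), (5,3), (5,8), (5,9)} (total capacity 21)

augment #1: 5→3→0 push 3
augment #2: 5→8→0 push 9
augment #3: 5→4→2→0 push 4
augment #4: 5→8→7→0 push 1
augment #5: 5→9→3→0 push 4
max flow = 21; residual-reachable set from 5 gives S-side
cut edges (S→T): {(4,2), (5,3), (5,8), (5,9)} total cap 21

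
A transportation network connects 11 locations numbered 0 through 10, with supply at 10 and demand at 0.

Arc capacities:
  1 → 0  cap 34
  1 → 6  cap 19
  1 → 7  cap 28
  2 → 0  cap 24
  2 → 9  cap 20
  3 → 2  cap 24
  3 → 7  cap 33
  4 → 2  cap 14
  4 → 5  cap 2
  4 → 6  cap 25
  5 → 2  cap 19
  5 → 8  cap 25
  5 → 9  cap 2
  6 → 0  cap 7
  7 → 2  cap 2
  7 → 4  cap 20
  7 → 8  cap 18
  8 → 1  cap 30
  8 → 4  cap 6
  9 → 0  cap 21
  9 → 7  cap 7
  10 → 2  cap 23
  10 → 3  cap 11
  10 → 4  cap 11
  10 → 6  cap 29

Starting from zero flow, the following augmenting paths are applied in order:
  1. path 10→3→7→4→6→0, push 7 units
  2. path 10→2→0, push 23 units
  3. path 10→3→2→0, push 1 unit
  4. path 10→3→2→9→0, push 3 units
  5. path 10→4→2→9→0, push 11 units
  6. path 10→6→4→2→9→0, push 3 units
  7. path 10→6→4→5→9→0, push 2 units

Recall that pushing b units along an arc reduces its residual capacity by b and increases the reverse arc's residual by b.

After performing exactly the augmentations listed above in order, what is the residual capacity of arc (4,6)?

Residual capacity of (4,6): 23

after path 1 (10→3→7→4→6→0, push 7): res(4,6)=18
after path 2 (10→2→0, push 23): res(4,6)=18
after path 3 (10→3→2→0, push 1): res(4,6)=18
after path 4 (10→3→2→9→0, push 3): res(4,6)=18
after path 5 (10→4→2→9→0, push 11): res(4,6)=18
after path 6 (10→6→4→2→9→0, push 3): res(4,6)=21
after path 7 (10→6→4→5→9→0, push 2): res(4,6)=23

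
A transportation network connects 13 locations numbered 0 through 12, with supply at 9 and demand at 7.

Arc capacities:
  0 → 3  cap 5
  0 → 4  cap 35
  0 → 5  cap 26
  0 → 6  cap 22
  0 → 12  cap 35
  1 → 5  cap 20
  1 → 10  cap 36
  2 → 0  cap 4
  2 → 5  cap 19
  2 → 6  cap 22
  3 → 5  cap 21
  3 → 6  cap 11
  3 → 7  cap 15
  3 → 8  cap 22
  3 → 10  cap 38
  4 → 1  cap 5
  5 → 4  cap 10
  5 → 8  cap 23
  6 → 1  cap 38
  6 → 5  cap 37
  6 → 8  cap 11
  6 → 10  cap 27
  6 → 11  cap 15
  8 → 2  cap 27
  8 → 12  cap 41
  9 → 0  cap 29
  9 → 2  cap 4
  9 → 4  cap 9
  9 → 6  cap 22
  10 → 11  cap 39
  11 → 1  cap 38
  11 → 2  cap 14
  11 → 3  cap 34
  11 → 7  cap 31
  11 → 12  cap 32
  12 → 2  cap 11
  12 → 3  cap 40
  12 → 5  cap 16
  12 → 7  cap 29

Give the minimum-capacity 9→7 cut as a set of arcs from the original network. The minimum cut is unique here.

augment #1: 9→0→3→7 push 5
augment #2: 9→0→12→7 push 24
augment #3: 9→6→11→7 push 15
augment #4: 9→2→0→12→7 push 4
augment #5: 9→6→8→12→7 push 1
augment #6: 9→6→10→11→7 push 6
augment #7: 9→4→1→10→11→7 push 5
max flow = 60; residual-reachable set from 9 gives S-side
cut edges (S→T): {(4,1), (9,0), (9,2), (9,6)} total cap 60

Min-cut arcs: {(4,1), (9,0), (9,2), (9,6)} (total capacity 60)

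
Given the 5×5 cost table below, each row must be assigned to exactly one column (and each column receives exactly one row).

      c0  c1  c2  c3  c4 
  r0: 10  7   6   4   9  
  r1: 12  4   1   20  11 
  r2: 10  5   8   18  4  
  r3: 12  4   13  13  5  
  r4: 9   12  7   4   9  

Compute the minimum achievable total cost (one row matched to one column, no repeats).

optimal assignment: row0→col3 (cost 4), row1→col2 (cost 1), row2→col4 (cost 4), row3→col1 (cost 4), row4→col0 (cost 9)
total = 4 + 1 + 4 + 4 + 9 = 22

Minimum assignment cost: 22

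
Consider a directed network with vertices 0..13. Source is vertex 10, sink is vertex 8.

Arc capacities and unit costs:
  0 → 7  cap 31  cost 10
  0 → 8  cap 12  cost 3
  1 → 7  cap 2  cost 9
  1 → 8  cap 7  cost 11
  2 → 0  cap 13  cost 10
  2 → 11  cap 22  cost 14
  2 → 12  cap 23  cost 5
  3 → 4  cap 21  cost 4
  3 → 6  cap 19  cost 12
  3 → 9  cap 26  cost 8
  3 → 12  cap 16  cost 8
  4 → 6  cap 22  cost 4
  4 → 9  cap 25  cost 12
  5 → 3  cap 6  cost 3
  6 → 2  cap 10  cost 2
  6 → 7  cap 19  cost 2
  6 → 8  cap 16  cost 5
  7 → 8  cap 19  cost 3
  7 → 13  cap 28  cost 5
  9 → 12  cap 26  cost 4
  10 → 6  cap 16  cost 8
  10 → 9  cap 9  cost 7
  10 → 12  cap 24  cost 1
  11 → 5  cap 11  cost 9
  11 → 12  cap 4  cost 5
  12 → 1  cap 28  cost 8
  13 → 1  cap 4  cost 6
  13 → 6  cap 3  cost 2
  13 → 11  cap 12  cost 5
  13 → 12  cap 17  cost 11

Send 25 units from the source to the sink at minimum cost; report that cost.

Minimum cost for 25 units: 390

shortest-cost path #1: 10→6→8 push 16 @ unit cost 13 (adds 208)
shortest-cost path #2: 10→12→1→8 push 7 @ unit cost 20 (adds 140)
shortest-cost path #3: 10→12→1→7→8 push 2 @ unit cost 21 (adds 42)
total cost = 390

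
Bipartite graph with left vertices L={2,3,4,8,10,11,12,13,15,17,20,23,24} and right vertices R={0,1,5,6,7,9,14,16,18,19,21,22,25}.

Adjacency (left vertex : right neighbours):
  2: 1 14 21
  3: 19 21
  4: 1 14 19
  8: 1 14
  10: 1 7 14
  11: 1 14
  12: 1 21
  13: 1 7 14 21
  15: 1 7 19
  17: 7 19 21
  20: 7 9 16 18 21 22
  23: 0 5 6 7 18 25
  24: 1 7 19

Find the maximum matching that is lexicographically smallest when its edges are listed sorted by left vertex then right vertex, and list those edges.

|M| = 7 (so the lex-smallest maximum matching has 7 edges)
process left vertices in ascending order; for each, take the smallest-labelled available neighbour that still permits 7 edges overall, or leave it unmatched if none does
lex-smallest matching: {2-1, 3-19, 4-14, 10-7, 12-21, 20-9, 23-0}

Lex-smallest maximum matching: {(2,1), (3,19), (4,14), (10,7), (12,21), (20,9), (23,0)}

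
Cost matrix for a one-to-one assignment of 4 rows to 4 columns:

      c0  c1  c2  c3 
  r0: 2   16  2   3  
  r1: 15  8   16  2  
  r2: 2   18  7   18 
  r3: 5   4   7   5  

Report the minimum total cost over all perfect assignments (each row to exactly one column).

Minimum assignment cost: 10

optimal assignment: row0→col2 (cost 2), row1→col3 (cost 2), row2→col0 (cost 2), row3→col1 (cost 4)
total = 2 + 2 + 2 + 4 = 10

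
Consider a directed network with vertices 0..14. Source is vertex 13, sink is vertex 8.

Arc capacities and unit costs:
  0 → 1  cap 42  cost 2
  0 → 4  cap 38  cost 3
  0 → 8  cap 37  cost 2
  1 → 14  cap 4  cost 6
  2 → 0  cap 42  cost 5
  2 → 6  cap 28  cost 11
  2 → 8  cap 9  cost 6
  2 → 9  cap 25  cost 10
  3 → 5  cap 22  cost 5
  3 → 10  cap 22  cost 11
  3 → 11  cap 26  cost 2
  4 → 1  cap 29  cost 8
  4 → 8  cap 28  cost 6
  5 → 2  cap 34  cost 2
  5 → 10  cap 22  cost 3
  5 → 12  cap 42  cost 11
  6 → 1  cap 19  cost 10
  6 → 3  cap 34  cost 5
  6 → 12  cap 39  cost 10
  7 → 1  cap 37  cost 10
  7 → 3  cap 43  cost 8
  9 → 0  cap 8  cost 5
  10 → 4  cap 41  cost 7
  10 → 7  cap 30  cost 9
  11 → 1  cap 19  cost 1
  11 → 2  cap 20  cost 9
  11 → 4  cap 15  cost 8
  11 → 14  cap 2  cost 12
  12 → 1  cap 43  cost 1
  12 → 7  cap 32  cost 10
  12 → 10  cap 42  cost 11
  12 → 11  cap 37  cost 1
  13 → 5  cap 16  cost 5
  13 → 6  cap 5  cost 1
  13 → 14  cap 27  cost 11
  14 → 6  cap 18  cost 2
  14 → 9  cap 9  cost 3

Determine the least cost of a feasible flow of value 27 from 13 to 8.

Minimum cost for 27 units: 441

shortest-cost path #1: 13→5→2→8 push 9 @ unit cost 13 (adds 117)
shortest-cost path #2: 13→5→2→0→8 push 7 @ unit cost 14 (adds 98)
shortest-cost path #3: 13→6→3→5→2→0→8 push 5 @ unit cost 20 (adds 100)
shortest-cost path #4: 13→14→9→0→8 push 6 @ unit cost 21 (adds 126)
total cost = 441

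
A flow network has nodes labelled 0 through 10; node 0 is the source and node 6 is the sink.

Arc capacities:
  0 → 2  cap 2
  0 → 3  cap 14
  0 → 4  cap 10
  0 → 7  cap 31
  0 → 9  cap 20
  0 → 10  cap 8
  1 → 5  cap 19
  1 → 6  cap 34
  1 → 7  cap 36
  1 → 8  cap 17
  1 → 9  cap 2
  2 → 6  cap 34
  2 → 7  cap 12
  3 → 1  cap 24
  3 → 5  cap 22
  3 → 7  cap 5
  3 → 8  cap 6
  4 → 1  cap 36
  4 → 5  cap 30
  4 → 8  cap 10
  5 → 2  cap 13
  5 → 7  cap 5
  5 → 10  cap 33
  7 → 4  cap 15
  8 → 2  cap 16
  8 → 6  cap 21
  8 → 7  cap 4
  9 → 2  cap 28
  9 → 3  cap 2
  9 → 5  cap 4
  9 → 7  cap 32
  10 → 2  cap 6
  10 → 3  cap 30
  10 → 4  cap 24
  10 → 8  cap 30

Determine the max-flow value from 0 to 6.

augment #1: 0→2→6 bottleneck 2, total now 2
augment #2: 0→3→1→6 bottleneck 14, total now 16
augment #3: 0→4→1→6 bottleneck 10, total now 26
augment #4: 0→9→2→6 bottleneck 20, total now 46
augment #5: 0→10→2→6 bottleneck 6, total now 52
augment #6: 0→10→8→6 bottleneck 2, total now 54
augment #7: 0→7→4→1→6 bottleneck 10, total now 64
augment #8: 0→7→4→8→6 bottleneck 5, total now 69

Maximum flow value: 69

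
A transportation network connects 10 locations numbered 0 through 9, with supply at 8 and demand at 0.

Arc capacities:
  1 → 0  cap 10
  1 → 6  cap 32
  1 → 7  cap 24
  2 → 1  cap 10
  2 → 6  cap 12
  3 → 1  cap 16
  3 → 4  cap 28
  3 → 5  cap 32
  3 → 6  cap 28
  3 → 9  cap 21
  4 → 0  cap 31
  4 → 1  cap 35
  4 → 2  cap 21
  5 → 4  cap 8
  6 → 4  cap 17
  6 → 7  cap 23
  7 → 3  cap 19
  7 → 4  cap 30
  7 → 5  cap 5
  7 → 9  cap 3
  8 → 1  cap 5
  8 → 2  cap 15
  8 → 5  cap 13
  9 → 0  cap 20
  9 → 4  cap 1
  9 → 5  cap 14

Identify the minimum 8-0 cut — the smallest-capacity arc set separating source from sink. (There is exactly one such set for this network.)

Min-cut arcs: {(5,4), (8,1), (8,2)} (total capacity 28)

augment #1: 8→1→0 push 5
augment #2: 8→2→1→0 push 5
augment #3: 8→5→4→0 push 8
augment #4: 8→2→6→4→0 push 10
max flow = 28; residual-reachable set from 8 gives S-side
cut edges (S→T): {(5,4), (8,1), (8,2)} total cap 28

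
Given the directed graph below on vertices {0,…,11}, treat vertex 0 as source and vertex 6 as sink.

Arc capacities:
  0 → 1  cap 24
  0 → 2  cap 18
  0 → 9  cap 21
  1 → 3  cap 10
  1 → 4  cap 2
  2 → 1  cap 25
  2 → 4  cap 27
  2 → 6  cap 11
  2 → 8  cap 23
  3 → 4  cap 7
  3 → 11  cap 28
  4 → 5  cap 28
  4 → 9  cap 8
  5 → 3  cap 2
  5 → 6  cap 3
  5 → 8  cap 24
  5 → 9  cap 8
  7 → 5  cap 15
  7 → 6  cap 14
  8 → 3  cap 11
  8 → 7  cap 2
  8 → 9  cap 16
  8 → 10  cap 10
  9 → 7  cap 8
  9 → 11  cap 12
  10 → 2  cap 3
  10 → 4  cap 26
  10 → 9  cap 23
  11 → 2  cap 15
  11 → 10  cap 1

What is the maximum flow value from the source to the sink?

augment #1: 0→2→6 bottleneck 11, total now 11
augment #2: 0→9→7→6 bottleneck 8, total now 19
augment #3: 0→1→4→5→6 bottleneck 2, total now 21
augment #4: 0→2→4→5→6 bottleneck 1, total now 22
augment #5: 0→2→8→7→6 bottleneck 2, total now 24

Maximum flow value: 24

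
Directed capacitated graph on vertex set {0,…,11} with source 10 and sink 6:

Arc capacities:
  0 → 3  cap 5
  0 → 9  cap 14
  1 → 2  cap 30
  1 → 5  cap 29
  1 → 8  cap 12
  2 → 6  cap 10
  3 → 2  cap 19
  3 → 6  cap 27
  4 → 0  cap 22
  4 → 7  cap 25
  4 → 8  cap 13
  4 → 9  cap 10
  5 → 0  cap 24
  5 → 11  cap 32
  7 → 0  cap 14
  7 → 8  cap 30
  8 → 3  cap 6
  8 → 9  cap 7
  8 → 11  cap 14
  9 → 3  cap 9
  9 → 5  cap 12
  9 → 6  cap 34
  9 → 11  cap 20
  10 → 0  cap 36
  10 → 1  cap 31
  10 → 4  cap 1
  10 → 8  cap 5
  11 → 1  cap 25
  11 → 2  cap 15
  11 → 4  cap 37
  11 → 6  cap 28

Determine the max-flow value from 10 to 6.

augment #1: 10→0→3→6 bottleneck 5, total now 5
augment #2: 10→0→9→6 bottleneck 14, total now 19
augment #3: 10→1→2→6 bottleneck 10, total now 29
augment #4: 10→4→9→6 bottleneck 1, total now 30
augment #5: 10→8→3→6 bottleneck 5, total now 35
augment #6: 10→1→5→11→6 bottleneck 21, total now 56

Maximum flow value: 56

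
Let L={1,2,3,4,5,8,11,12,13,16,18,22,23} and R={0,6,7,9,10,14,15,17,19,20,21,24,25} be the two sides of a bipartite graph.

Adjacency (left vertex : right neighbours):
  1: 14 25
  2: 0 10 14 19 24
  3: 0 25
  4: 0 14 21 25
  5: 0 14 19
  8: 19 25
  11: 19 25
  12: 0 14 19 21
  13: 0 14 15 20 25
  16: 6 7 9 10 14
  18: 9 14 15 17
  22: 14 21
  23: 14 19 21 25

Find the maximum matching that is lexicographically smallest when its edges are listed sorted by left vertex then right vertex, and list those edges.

|M| = 9 (so the lex-smallest maximum matching has 9 edges)
process left vertices in ascending order; for each, take the smallest-labelled available neighbour that still permits 9 edges overall, or leave it unmatched if none does
lex-smallest matching: {1-14, 2-10, 3-0, 4-21, 5-19, 8-25, 13-15, 16-6, 18-9}

Lex-smallest maximum matching: {(1,14), (2,10), (3,0), (4,21), (5,19), (8,25), (13,15), (16,6), (18,9)}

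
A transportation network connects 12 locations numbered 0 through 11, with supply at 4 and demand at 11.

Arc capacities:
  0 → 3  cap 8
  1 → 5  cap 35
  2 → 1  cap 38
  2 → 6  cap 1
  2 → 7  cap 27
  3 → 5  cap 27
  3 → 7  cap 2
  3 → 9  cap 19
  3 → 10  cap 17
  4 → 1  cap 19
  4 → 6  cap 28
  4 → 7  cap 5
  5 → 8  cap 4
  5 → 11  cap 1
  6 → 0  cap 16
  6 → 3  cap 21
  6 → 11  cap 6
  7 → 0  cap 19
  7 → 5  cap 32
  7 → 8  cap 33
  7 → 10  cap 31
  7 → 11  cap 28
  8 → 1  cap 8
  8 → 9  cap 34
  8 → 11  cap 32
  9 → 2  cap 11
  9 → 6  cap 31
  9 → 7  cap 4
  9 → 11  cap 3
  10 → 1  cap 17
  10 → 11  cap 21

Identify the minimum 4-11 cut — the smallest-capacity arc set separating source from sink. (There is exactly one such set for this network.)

augment #1: 4→6→11 push 6
augment #2: 4→7→11 push 5
augment #3: 4→1→5→11 push 1
augment #4: 4→1→5→8→11 push 4
augment #5: 4→6→3→7→11 push 2
augment #6: 4→6→3→9→11 push 3
augment #7: 4→6→3→10→11 push 16
augment #8: 4→6→0→3→10→11 push 1
max flow = 38; residual-reachable set from 4 gives S-side
cut edges (S→T): {(4,6), (4,7), (5,8), (5,11)} total cap 38

Min-cut arcs: {(4,6), (4,7), (5,8), (5,11)} (total capacity 38)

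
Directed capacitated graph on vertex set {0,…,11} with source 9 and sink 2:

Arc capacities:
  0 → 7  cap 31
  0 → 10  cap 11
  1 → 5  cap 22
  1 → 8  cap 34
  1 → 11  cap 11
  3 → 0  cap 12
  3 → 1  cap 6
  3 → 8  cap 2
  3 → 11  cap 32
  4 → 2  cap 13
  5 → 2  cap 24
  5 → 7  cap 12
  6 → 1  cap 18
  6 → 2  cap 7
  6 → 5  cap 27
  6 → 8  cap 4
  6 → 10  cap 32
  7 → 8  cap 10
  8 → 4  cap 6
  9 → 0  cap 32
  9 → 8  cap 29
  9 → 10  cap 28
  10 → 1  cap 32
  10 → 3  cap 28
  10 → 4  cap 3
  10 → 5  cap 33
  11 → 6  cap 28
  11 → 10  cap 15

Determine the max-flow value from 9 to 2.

augment #1: 9→8→4→2 bottleneck 6, total now 6
augment #2: 9→10→4→2 bottleneck 3, total now 9
augment #3: 9→10→5→2 bottleneck 24, total now 33
augment #4: 9→10→1→11→6→2 bottleneck 1, total now 34
augment #5: 9→0→10→1→11→6→2 bottleneck 6, total now 40

Maximum flow value: 40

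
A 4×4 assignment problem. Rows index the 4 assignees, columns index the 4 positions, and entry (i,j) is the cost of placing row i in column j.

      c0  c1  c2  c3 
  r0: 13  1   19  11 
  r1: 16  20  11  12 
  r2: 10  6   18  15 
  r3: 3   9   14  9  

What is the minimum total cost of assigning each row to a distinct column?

optimal assignment: row0→col1 (cost 1), row1→col2 (cost 11), row2→col3 (cost 15), row3→col0 (cost 3)
total = 1 + 11 + 15 + 3 = 30

Minimum assignment cost: 30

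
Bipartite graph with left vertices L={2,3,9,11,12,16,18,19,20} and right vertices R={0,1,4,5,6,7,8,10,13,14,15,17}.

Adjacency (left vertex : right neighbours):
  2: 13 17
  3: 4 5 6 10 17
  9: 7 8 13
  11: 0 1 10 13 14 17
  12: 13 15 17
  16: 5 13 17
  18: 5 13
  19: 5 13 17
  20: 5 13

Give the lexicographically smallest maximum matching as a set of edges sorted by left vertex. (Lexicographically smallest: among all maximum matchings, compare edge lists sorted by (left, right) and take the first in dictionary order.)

|M| = 7 (so the lex-smallest maximum matching has 7 edges)
process left vertices in ascending order; for each, take the smallest-labelled available neighbour that still permits 7 edges overall, or leave it unmatched if none does
lex-smallest matching: {2-13, 3-4, 9-7, 11-0, 12-15, 16-5, 19-17}

Lex-smallest maximum matching: {(2,13), (3,4), (9,7), (11,0), (12,15), (16,5), (19,17)}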